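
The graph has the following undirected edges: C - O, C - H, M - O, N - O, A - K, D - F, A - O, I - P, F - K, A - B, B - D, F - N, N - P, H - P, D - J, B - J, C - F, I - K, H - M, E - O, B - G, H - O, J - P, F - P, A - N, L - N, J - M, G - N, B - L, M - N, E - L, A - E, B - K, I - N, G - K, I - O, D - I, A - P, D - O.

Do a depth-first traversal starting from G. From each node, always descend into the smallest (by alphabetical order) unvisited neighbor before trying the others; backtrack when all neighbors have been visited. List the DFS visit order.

G, B, A, E, L, N, F, C, H, M, J, D, I, K, O, P

Visit G
G → B
B → A
A → E
E → L
L → N
N → F
F → C
C → H
H → M
M → J
J → D
D → I
I → K
I → O
I → P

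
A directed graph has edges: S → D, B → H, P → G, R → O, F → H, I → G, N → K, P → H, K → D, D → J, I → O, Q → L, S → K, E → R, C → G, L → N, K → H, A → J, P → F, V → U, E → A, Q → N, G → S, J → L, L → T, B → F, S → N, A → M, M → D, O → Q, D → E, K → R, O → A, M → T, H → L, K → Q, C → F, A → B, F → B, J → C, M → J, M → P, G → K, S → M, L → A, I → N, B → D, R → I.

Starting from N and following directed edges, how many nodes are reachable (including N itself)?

BFS from N visits: N, K, D, H, Q, R, E, J, L, I, O, A, C, T, G, B, M, F, S, P
Reachable nodes: 20 of 22 total.

20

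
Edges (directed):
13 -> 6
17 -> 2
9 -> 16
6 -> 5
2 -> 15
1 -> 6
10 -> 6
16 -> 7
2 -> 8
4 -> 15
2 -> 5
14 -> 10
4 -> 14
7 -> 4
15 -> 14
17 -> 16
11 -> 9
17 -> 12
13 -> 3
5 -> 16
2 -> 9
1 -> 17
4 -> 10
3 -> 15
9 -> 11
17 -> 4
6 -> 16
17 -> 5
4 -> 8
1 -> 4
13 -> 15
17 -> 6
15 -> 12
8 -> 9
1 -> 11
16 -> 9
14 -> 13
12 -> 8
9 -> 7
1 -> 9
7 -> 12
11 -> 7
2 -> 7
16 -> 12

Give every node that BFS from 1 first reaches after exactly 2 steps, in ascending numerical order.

2, 5, 7, 8, 10, 12, 14, 15, 16

Level 0: 1
Level 1: 4, 6, 9, 11, 17
Level 2: 2, 5, 7, 8, 10, 12, 14, 15, 16
Level 3: 13
Level 4: 3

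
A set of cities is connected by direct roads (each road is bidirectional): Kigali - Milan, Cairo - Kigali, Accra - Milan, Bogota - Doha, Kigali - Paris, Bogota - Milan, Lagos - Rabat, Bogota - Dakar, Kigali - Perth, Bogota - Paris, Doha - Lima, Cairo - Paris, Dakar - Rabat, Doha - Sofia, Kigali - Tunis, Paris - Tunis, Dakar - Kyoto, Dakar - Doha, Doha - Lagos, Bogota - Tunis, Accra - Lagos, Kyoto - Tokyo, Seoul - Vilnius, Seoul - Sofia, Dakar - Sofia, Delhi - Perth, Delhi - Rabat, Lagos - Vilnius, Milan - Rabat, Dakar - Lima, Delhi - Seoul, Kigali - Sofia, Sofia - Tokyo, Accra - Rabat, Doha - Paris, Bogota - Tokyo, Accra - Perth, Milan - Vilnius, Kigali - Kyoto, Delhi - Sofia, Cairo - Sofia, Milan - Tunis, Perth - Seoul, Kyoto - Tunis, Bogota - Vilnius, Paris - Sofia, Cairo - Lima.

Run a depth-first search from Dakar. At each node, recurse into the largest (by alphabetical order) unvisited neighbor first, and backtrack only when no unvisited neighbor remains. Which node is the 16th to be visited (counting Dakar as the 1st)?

Visit Dakar
Dakar → Sofia
Sofia → Tokyo
Tokyo → Kyoto
Kyoto → Tunis
Tunis → Paris
Paris → Kigali
Kigali → Perth
Perth → Seoul
Seoul → Vilnius
Vilnius → Milan
Milan → Rabat
Rabat → Lagos
Lagos → Doha
Doha → Lima
Lima → Cairo
Doha → Bogota
Lagos → Accra
Rabat → Delhi

Visit order: Dakar, Sofia, Tokyo, Kyoto, Tunis, Paris, Kigali, Perth, Seoul, Vilnius, Milan, Rabat, Lagos, Doha, Lima, Cairo, Bogota, Accra, Delhi

Cairo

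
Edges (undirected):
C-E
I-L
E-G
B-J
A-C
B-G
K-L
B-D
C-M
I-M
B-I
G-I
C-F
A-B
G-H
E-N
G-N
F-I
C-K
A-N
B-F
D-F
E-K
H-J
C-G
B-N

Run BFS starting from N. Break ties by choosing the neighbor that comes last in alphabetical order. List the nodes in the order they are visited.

N G E B A I H C K J F D M L

Visit N; enqueue G, E, B, A → queue [G, E, B, A]
Visit G; enqueue I, H, C → queue [E, B, A, I, H, C]
Visit E; enqueue K → queue [B, A, I, H, C, K]
Visit B; enqueue J, F, D → queue [A, I, H, C, K, J, F, D]
Visit A → queue [I, H, C, K, J, F, D]
Visit I; enqueue M, L → queue [H, C, K, J, F, D, M, L]
Visit H → queue [C, K, J, F, D, M, L]
Visit C → queue [K, J, F, D, M, L]
Visit K → queue [J, F, D, M, L]
Visit J → queue [F, D, M, L]
Visit F → queue [D, M, L]
Visit D → queue [M, L]
Visit M → queue [L]
Visit L → queue []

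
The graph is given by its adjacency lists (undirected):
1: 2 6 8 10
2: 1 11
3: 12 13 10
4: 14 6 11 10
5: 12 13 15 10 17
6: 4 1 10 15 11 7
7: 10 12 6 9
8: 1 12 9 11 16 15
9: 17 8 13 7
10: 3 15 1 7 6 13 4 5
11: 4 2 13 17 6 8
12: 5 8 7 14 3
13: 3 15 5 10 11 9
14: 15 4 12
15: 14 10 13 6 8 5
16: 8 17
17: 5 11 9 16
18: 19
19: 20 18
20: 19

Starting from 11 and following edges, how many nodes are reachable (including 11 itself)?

BFS from 11 visits: 11, 2, 4, 6, 8, 13, 17, 1, 10, 14, 7, 15, 9, 12, 16, 3, 5
Reachable nodes: 17 of 20 total.

17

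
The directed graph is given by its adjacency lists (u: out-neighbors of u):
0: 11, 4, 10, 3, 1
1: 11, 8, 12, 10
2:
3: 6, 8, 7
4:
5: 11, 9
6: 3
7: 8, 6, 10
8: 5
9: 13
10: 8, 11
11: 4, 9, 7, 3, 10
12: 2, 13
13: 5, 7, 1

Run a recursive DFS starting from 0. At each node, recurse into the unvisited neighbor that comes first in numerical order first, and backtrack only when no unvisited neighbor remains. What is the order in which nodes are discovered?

0 -> 1 -> 8 -> 5 -> 9 -> 13 -> 7 -> 6 -> 3 -> 10 -> 11 -> 4 -> 12 -> 2

Visit 0
0 → 1
1 → 8
8 → 5
5 → 9
9 → 13
13 → 7
7 → 6
6 → 3
7 → 10
10 → 11
11 → 4
1 → 12
12 → 2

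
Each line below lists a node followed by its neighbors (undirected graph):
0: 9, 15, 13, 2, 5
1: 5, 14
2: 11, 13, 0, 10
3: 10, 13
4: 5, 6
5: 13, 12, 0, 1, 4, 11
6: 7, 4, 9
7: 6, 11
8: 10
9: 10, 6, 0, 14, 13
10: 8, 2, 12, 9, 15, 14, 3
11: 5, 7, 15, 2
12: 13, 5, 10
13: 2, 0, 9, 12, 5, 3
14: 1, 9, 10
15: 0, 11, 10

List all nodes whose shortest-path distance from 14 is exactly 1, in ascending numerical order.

1, 9, 10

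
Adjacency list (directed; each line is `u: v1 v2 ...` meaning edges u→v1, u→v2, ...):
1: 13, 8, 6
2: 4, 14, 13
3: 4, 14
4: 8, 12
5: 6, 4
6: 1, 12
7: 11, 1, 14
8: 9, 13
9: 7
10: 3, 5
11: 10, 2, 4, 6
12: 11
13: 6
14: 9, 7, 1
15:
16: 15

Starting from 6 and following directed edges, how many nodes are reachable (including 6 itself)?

BFS from 6 visits: 6, 12, 1, 11, 13, 8, 10, 4, 2, 9, 5, 3, 14, 7
Reachable nodes: 14 of 16 total.

14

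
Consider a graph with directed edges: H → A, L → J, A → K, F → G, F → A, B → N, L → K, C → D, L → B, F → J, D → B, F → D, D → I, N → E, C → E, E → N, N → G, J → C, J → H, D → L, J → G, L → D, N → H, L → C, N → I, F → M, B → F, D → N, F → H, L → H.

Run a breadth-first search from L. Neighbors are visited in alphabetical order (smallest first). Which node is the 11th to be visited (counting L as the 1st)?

Visit L; enqueue B, C, D, H, J, K → queue [B, C, D, H, J, K]
Visit B; enqueue F, N → queue [C, D, H, J, K, F, N]
Visit C; enqueue E → queue [D, H, J, K, F, N, E]
Visit D; enqueue I → queue [H, J, K, F, N, E, I]
Visit H; enqueue A → queue [J, K, F, N, E, I, A]
Visit J; enqueue G → queue [K, F, N, E, I, A, G]
Visit K → queue [F, N, E, I, A, G]
Visit F; enqueue M → queue [N, E, I, A, G, M]
Visit N → queue [E, I, A, G, M]
Visit E → queue [I, A, G, M]
Visit I → queue [A, G, M]
Visit A → queue [G, M]
Visit G → queue [M]
Visit M → queue []

Visit order: L, B, C, D, H, J, K, F, N, E, I, A, G, M

I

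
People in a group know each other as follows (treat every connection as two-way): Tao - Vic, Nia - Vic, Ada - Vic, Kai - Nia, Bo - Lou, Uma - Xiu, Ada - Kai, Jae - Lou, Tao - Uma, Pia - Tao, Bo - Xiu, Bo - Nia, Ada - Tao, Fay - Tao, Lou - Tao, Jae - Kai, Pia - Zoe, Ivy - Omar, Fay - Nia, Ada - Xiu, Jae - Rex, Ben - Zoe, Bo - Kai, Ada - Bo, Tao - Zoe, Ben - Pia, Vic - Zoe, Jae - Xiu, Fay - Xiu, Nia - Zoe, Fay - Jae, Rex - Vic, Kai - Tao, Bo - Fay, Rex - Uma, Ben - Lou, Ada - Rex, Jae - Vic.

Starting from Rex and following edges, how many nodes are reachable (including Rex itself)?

15

BFS from Rex visits: Rex, Vic, Uma, Jae, Ada, Zoe, Tao, Nia, Xiu, Lou, Kai, Fay, Bo, Pia, Ben
Reachable nodes: 15 of 17 total.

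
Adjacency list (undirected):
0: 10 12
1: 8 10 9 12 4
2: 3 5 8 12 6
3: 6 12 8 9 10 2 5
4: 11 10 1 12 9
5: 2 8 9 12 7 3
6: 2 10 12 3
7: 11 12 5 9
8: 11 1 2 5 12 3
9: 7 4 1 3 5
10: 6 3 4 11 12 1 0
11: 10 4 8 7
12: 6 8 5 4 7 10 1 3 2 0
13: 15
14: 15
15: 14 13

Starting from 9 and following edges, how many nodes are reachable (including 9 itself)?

13

BFS from 9 visits: 9, 1, 3, 4, 5, 7, 8, 10, 12, 2, 6, 11, 0
Reachable nodes: 13 of 16 total.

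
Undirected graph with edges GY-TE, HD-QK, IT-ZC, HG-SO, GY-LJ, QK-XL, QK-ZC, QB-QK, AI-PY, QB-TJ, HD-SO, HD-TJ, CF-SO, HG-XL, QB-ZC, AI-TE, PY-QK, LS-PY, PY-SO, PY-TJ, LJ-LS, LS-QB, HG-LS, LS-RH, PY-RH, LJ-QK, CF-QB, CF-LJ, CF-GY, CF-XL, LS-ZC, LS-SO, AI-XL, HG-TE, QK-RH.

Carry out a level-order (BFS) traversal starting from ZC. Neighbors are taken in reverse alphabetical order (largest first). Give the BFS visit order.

Visit ZC; enqueue QK, QB, LS, IT → queue [QK, QB, LS, IT]
Visit QK; enqueue XL, RH, PY, LJ, HD → queue [QB, LS, IT, XL, RH, PY, LJ, HD]
Visit QB; enqueue TJ, CF → queue [LS, IT, XL, RH, PY, LJ, HD, TJ, CF]
Visit LS; enqueue SO, HG → queue [IT, XL, RH, PY, LJ, HD, TJ, CF, SO, HG]
Visit IT → queue [XL, RH, PY, LJ, HD, TJ, CF, SO, HG]
Visit XL; enqueue AI → queue [RH, PY, LJ, HD, TJ, CF, SO, HG, AI]
Visit RH → queue [PY, LJ, HD, TJ, CF, SO, HG, AI]
Visit PY → queue [LJ, HD, TJ, CF, SO, HG, AI]
Visit LJ; enqueue GY → queue [HD, TJ, CF, SO, HG, AI, GY]
Visit HD → queue [TJ, CF, SO, HG, AI, GY]
Visit TJ → queue [CF, SO, HG, AI, GY]
Visit CF → queue [SO, HG, AI, GY]
Visit SO → queue [HG, AI, GY]
Visit HG; enqueue TE → queue [AI, GY, TE]
Visit AI → queue [GY, TE]
Visit GY → queue [TE]
Visit TE → queue []

ZC QK QB LS IT XL RH PY LJ HD TJ CF SO HG AI GY TE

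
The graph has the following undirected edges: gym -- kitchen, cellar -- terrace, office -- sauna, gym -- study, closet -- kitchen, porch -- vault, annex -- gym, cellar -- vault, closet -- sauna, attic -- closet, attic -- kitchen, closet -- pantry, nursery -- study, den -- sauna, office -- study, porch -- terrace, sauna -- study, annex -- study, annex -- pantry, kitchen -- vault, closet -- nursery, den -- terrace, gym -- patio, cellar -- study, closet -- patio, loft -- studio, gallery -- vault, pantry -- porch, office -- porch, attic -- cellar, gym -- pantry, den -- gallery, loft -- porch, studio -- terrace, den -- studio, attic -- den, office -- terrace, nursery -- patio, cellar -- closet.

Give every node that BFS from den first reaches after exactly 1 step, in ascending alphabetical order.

attic, gallery, sauna, studio, terrace

Level 0: den
Level 1: attic, gallery, sauna, studio, terrace
Level 2: cellar, closet, kitchen, loft, office, porch, study, vault
Level 3: annex, gym, nursery, pantry, patio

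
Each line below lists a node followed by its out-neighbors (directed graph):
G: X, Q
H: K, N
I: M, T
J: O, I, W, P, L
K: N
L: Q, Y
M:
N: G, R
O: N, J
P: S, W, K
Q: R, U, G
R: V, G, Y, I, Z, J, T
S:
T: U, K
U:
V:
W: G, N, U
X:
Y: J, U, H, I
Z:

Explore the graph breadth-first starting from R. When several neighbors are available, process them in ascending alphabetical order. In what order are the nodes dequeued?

R -> G -> I -> J -> T -> V -> Y -> Z -> Q -> X -> M -> L -> O -> P -> W -> K -> U -> H -> N -> S

Visit R; enqueue G, I, J, T, V, Y, Z → queue [G, I, J, T, V, Y, Z]
Visit G; enqueue Q, X → queue [I, J, T, V, Y, Z, Q, X]
Visit I; enqueue M → queue [J, T, V, Y, Z, Q, X, M]
Visit J; enqueue L, O, P, W → queue [T, V, Y, Z, Q, X, M, L, O, P, W]
Visit T; enqueue K, U → queue [V, Y, Z, Q, X, M, L, O, P, W, K, U]
Visit V → queue [Y, Z, Q, X, M, L, O, P, W, K, U]
Visit Y; enqueue H → queue [Z, Q, X, M, L, O, P, W, K, U, H]
Visit Z → queue [Q, X, M, L, O, P, W, K, U, H]
Visit Q → queue [X, M, L, O, P, W, K, U, H]
Visit X → queue [M, L, O, P, W, K, U, H]
Visit M → queue [L, O, P, W, K, U, H]
Visit L → queue [O, P, W, K, U, H]
Visit O; enqueue N → queue [P, W, K, U, H, N]
Visit P; enqueue S → queue [W, K, U, H, N, S]
Visit W → queue [K, U, H, N, S]
Visit K → queue [U, H, N, S]
Visit U → queue [H, N, S]
Visit H → queue [N, S]
Visit N → queue [S]
Visit S → queue []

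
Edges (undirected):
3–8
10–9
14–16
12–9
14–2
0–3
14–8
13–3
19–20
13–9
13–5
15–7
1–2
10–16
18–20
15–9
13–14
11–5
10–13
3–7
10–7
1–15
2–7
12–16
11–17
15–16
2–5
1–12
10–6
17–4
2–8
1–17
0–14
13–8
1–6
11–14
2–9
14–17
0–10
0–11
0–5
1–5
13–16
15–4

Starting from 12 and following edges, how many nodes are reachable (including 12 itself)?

18

BFS from 12 visits: 12, 16, 9, 1, 15, 14, 13, 10, 2, 17, 6, 5, 7, 4, 11, 8, 0, 3
Reachable nodes: 18 of 21 total.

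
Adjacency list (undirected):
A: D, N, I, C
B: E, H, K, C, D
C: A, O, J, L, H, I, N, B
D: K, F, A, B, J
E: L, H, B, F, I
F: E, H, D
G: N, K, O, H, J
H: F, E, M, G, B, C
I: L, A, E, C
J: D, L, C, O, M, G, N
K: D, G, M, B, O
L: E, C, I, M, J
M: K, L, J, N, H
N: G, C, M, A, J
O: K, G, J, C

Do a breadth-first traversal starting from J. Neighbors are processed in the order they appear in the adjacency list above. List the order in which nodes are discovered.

Visit J; enqueue D, L, C, O, M, G, N → queue [D, L, C, O, M, G, N]
Visit D; enqueue K, F, A, B → queue [L, C, O, M, G, N, K, F, A, B]
Visit L; enqueue E, I → queue [C, O, M, G, N, K, F, A, B, E, I]
Visit C; enqueue H → queue [O, M, G, N, K, F, A, B, E, I, H]
Visit O → queue [M, G, N, K, F, A, B, E, I, H]
Visit M → queue [G, N, K, F, A, B, E, I, H]
Visit G → queue [N, K, F, A, B, E, I, H]
Visit N → queue [K, F, A, B, E, I, H]
Visit K → queue [F, A, B, E, I, H]
Visit F → queue [A, B, E, I, H]
Visit A → queue [B, E, I, H]
Visit B → queue [E, I, H]
Visit E → queue [I, H]
Visit I → queue [H]
Visit H → queue []

J D L C O M G N K F A B E I H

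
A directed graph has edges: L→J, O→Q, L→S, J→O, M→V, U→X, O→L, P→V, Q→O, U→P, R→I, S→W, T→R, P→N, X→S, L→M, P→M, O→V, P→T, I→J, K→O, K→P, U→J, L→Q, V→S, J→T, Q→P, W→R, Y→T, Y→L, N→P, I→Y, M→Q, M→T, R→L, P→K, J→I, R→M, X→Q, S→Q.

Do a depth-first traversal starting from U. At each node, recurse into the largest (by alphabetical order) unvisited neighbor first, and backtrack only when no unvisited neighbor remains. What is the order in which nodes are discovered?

U -> X -> S -> W -> R -> M -> V -> T -> Q -> P -> N -> K -> O -> L -> J -> I -> Y

Visit U
U → X
X → S
S → W
W → R
R → M
M → V
M → T
M → Q
Q → P
P → N
P → K
K → O
O → L
L → J
J → I
I → Y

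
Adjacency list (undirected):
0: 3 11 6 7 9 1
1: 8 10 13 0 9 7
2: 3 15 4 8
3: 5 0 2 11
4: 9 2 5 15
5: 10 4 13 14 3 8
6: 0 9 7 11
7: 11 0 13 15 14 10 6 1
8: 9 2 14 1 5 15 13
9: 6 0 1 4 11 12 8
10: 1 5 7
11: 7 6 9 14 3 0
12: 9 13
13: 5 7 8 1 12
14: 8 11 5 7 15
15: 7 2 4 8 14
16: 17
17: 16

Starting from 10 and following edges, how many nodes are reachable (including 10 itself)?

BFS from 10 visits: 10, 1, 5, 7, 8, 13, 0, 9, 4, 14, 3, 11, 15, 6, 2, 12
Reachable nodes: 16 of 18 total.

16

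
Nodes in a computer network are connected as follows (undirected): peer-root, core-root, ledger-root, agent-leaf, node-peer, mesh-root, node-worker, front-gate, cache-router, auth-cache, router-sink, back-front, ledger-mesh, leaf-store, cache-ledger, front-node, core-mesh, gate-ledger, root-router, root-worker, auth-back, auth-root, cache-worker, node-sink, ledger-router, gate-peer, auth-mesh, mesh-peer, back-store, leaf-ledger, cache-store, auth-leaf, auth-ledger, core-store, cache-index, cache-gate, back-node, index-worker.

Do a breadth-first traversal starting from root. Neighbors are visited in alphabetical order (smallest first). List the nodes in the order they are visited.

root → auth → core → ledger → mesh → peer → router → worker → back → cache → leaf → store → gate → node → sink → index → front → agent

Visit root; enqueue auth, core, ledger, mesh, peer, router, worker → queue [auth, core, ledger, mesh, peer, router, worker]
Visit auth; enqueue back, cache, leaf → queue [core, ledger, mesh, peer, router, worker, back, cache, leaf]
Visit core; enqueue store → queue [ledger, mesh, peer, router, worker, back, cache, leaf, store]
Visit ledger; enqueue gate → queue [mesh, peer, router, worker, back, cache, leaf, store, gate]
Visit mesh → queue [peer, router, worker, back, cache, leaf, store, gate]
Visit peer; enqueue node → queue [router, worker, back, cache, leaf, store, gate, node]
Visit router; enqueue sink → queue [worker, back, cache, leaf, store, gate, node, sink]
Visit worker; enqueue index → queue [back, cache, leaf, store, gate, node, sink, index]
Visit back; enqueue front → queue [cache, leaf, store, gate, node, sink, index, front]
Visit cache → queue [leaf, store, gate, node, sink, index, front]
Visit leaf; enqueue agent → queue [store, gate, node, sink, index, front, agent]
Visit store → queue [gate, node, sink, index, front, agent]
Visit gate → queue [node, sink, index, front, agent]
Visit node → queue [sink, index, front, agent]
Visit sink → queue [index, front, agent]
Visit index → queue [front, agent]
Visit front → queue [agent]
Visit agent → queue []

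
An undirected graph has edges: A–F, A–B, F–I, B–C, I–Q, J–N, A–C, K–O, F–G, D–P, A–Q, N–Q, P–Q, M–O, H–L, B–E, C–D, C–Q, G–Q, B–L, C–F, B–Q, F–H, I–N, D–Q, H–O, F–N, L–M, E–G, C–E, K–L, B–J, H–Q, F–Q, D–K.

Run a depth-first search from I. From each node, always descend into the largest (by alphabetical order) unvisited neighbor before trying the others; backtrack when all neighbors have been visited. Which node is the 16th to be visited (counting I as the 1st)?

Visit I
I → Q
Q → P
P → D
D → K
K → O
O → M
M → L
L → H
H → F
F → N
N → J
J → B
B → E
E → G
E → C
C → A

Visit order: I, Q, P, D, K, O, M, L, H, F, N, J, B, E, G, C, A

C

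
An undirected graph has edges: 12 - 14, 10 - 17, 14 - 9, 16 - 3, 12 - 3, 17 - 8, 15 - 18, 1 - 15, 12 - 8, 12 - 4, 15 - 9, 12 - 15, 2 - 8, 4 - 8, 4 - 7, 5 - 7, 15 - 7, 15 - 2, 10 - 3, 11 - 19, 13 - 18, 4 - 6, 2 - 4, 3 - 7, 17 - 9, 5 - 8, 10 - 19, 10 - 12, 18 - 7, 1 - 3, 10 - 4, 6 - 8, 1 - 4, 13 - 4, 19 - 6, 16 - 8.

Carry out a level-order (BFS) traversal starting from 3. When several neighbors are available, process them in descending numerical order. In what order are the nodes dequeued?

Visit 3; enqueue 16, 12, 10, 7, 1 → queue [16, 12, 10, 7, 1]
Visit 16; enqueue 8 → queue [12, 10, 7, 1, 8]
Visit 12; enqueue 15, 14, 4 → queue [10, 7, 1, 8, 15, 14, 4]
Visit 10; enqueue 19, 17 → queue [7, 1, 8, 15, 14, 4, 19, 17]
Visit 7; enqueue 18, 5 → queue [1, 8, 15, 14, 4, 19, 17, 18, 5]
Visit 1 → queue [8, 15, 14, 4, 19, 17, 18, 5]
Visit 8; enqueue 6, 2 → queue [15, 14, 4, 19, 17, 18, 5, 6, 2]
Visit 15; enqueue 9 → queue [14, 4, 19, 17, 18, 5, 6, 2, 9]
Visit 14 → queue [4, 19, 17, 18, 5, 6, 2, 9]
Visit 4; enqueue 13 → queue [19, 17, 18, 5, 6, 2, 9, 13]
Visit 19; enqueue 11 → queue [17, 18, 5, 6, 2, 9, 13, 11]
Visit 17 → queue [18, 5, 6, 2, 9, 13, 11]
Visit 18 → queue [5, 6, 2, 9, 13, 11]
Visit 5 → queue [6, 2, 9, 13, 11]
Visit 6 → queue [2, 9, 13, 11]
Visit 2 → queue [9, 13, 11]
Visit 9 → queue [13, 11]
Visit 13 → queue [11]
Visit 11 → queue []

3 → 16 → 12 → 10 → 7 → 1 → 8 → 15 → 14 → 4 → 19 → 17 → 18 → 5 → 6 → 2 → 9 → 13 → 11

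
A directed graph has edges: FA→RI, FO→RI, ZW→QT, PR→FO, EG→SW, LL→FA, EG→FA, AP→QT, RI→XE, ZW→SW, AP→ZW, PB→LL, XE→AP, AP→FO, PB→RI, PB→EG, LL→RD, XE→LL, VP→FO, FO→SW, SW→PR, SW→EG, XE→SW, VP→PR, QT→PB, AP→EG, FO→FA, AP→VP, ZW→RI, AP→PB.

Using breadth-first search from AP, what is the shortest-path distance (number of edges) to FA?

Level 0: AP
Level 1: EG, FO, PB, QT, VP, ZW
Level 2: FA, LL, PR, RI, SW
Level 3: RD, XE
FA first appears at level 2.

2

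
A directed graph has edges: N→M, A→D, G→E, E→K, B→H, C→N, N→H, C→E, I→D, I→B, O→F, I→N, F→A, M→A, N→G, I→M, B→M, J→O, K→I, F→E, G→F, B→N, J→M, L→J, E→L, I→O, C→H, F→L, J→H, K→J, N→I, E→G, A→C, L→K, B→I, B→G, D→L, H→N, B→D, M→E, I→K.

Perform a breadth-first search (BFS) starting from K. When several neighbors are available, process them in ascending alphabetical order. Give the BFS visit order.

Visit K; enqueue I, J → queue [I, J]
Visit I; enqueue B, D, M, N, O → queue [J, B, D, M, N, O]
Visit J; enqueue H → queue [B, D, M, N, O, H]
Visit B; enqueue G → queue [D, M, N, O, H, G]
Visit D; enqueue L → queue [M, N, O, H, G, L]
Visit M; enqueue A, E → queue [N, O, H, G, L, A, E]
Visit N → queue [O, H, G, L, A, E]
Visit O; enqueue F → queue [H, G, L, A, E, F]
Visit H → queue [G, L, A, E, F]
Visit G → queue [L, A, E, F]
Visit L → queue [A, E, F]
Visit A; enqueue C → queue [E, F, C]
Visit E → queue [F, C]
Visit F → queue [C]
Visit C → queue []

K -> I -> J -> B -> D -> M -> N -> O -> H -> G -> L -> A -> E -> F -> C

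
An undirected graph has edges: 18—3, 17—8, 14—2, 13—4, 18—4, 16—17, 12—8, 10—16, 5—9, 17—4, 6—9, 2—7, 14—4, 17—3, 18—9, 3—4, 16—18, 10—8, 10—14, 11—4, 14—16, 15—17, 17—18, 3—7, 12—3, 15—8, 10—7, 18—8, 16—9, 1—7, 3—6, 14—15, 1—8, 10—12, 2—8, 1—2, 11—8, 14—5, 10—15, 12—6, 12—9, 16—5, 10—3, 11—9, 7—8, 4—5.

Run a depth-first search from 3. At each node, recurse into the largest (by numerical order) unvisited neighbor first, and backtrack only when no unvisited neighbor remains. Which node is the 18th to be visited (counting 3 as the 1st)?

6

Visit 3
3 → 18
18 → 17
17 → 16
16 → 14
14 → 15
15 → 10
10 → 12
12 → 9
9 → 11
11 → 8
8 → 7
7 → 2
2 → 1
11 → 4
4 → 13
4 → 5
9 → 6

Visit order: 3, 18, 17, 16, 14, 15, 10, 12, 9, 11, 8, 7, 2, 1, 4, 13, 5, 6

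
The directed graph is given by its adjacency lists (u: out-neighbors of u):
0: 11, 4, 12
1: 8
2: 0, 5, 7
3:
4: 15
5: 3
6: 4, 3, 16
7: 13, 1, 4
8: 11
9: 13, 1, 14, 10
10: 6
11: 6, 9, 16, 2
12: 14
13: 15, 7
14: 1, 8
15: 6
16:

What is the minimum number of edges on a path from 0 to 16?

2

Level 0: 0
Level 1: 4, 11, 12
Level 2: 2, 6, 9, 14, 15, 16
Level 3: 1, 3, 5, 7, 8, 10, 13
16 first appears at level 2.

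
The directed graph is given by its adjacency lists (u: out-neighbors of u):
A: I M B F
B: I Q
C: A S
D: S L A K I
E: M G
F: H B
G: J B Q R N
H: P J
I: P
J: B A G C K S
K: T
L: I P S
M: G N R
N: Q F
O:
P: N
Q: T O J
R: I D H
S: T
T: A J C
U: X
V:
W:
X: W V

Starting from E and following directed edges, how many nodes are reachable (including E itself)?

20

BFS from E visits: E, M, G, R, N, Q, J, B, I, H, D, F, T, O, S, K, C, A, P, L
Reachable nodes: 20 of 24 total.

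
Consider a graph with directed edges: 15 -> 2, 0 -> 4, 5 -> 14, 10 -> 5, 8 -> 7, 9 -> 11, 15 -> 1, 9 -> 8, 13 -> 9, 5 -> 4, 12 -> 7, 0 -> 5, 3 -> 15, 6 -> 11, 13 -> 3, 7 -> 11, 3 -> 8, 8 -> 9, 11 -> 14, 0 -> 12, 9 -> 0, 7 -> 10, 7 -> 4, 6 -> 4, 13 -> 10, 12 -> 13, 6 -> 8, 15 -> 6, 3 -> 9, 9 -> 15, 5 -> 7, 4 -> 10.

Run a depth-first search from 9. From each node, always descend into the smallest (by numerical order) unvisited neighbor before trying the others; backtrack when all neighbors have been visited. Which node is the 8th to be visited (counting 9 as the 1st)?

Visit 9
9 → 0
0 → 4
4 → 10
10 → 5
5 → 7
7 → 11
11 → 14
0 → 12
12 → 13
13 → 3
3 → 8
3 → 15
15 → 1
15 → 2
15 → 6

Visit order: 9, 0, 4, 10, 5, 7, 11, 14, 12, 13, 3, 8, 15, 1, 2, 6

14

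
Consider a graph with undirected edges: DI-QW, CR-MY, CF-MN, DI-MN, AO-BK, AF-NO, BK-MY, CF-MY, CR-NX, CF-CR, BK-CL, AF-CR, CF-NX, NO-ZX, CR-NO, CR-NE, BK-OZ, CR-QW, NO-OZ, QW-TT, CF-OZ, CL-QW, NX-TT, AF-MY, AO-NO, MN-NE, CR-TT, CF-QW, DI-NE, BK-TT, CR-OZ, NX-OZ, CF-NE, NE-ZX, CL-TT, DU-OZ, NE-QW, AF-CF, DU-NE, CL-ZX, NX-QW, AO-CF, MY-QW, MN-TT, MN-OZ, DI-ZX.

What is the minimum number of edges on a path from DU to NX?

2

Level 0: DU
Level 1: NE, OZ
Level 2: BK, CF, CR, DI, MN, NO, NX, QW, ZX
Level 3: AF, AO, CL, MY, TT
NX first appears at level 2.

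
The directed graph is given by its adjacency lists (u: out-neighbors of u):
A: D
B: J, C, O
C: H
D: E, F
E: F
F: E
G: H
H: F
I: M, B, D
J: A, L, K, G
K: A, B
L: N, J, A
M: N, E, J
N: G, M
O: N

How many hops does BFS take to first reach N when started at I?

2

Level 0: I
Level 1: B, D, M
Level 2: C, E, F, J, N, O
Level 3: A, G, H, K, L
N first appears at level 2.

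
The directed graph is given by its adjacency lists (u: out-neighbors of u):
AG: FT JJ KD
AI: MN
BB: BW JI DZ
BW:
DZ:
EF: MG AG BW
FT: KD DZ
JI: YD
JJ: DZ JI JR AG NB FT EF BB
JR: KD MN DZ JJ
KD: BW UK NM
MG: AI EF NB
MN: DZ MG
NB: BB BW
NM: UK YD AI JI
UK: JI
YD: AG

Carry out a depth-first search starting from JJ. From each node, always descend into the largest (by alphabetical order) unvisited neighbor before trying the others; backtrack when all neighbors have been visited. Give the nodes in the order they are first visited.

JJ -> NB -> BW -> BB -> JI -> YD -> AG -> KD -> UK -> NM -> AI -> MN -> MG -> EF -> DZ -> FT -> JR

Visit JJ
JJ → NB
NB → BW
NB → BB
BB → JI
JI → YD
YD → AG
AG → KD
KD → UK
KD → NM
NM → AI
AI → MN
MN → MG
MG → EF
MN → DZ
AG → FT
JJ → JR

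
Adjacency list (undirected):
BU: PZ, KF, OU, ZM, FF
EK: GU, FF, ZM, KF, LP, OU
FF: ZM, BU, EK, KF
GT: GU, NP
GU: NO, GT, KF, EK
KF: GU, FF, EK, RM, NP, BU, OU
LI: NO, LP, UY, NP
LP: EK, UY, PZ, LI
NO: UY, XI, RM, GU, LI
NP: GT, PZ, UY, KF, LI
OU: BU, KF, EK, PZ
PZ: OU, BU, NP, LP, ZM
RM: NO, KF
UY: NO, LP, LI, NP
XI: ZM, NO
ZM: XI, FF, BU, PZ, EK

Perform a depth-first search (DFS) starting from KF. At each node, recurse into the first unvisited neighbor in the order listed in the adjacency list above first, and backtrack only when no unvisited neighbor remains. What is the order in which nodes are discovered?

Visit KF
KF → GU
GU → NO
NO → UY
UY → LP
LP → EK
EK → FF
FF → ZM
ZM → XI
ZM → BU
BU → PZ
PZ → OU
PZ → NP
NP → GT
NP → LI
NO → RM

KF → GU → NO → UY → LP → EK → FF → ZM → XI → BU → PZ → OU → NP → GT → LI → RM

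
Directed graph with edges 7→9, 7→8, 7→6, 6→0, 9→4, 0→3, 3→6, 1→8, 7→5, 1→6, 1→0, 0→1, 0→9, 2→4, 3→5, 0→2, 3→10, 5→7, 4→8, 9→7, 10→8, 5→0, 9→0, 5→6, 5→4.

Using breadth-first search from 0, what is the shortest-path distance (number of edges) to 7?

2

Level 0: 0
Level 1: 1, 2, 3, 9
Level 2: 4, 5, 6, 7, 8, 10
7 first appears at level 2.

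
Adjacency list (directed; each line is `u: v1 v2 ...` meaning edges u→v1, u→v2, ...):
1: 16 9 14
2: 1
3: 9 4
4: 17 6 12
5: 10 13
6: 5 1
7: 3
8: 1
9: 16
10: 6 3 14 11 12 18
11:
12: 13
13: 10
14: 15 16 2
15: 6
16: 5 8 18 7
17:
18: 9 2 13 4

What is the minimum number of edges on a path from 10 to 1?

Level 0: 10
Level 1: 3, 6, 11, 12, 14, 18
Level 2: 1, 2, 4, 5, 9, 13, 15, 16
Level 3: 7, 8, 17
1 first appears at level 2.

2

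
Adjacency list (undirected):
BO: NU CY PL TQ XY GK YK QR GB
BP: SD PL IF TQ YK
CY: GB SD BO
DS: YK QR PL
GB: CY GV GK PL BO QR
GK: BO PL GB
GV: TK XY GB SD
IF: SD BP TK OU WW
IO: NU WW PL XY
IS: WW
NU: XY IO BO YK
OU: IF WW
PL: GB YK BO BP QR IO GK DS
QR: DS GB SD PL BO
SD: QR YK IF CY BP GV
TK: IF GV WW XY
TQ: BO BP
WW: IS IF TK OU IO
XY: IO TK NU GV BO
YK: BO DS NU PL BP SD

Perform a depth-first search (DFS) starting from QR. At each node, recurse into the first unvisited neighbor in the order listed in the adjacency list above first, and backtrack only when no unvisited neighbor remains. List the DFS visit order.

Visit QR
QR → DS
DS → YK
YK → BO
BO → NU
NU → XY
XY → IO
IO → WW
WW → IS
WW → IF
IF → SD
SD → CY
CY → GB
GB → GV
GV → TK
GB → GK
GK → PL
PL → BP
BP → TQ
IF → OU

QR DS YK BO NU XY IO WW IS IF SD CY GB GV TK GK PL BP TQ OU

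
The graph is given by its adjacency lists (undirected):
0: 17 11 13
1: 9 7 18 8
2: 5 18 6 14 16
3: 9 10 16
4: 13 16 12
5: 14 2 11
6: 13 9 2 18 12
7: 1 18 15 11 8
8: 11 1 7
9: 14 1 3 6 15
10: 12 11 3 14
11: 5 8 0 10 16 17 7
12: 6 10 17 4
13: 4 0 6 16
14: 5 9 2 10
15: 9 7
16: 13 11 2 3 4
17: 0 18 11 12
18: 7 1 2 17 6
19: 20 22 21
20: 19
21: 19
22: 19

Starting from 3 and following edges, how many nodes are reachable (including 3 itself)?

19

BFS from 3 visits: 3, 9, 10, 16, 14, 1, 6, 15, 12, 11, 13, 2, 4, 5, 7, 18, 8, 17, 0
Reachable nodes: 19 of 23 total.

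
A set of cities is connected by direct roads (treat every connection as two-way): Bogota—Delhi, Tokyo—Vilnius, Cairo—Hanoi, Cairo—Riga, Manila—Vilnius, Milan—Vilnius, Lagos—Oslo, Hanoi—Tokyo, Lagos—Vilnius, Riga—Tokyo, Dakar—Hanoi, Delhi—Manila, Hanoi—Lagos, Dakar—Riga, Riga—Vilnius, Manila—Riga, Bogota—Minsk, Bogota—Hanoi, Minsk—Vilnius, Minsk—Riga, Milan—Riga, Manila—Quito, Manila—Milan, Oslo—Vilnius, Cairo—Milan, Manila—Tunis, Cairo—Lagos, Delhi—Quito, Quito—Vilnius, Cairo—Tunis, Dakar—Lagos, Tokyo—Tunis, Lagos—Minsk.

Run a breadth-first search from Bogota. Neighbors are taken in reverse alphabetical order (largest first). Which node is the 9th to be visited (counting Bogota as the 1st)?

Visit Bogota; enqueue Minsk, Hanoi, Delhi → queue [Minsk, Hanoi, Delhi]
Visit Minsk; enqueue Vilnius, Riga, Lagos → queue [Hanoi, Delhi, Vilnius, Riga, Lagos]
Visit Hanoi; enqueue Tokyo, Dakar, Cairo → queue [Delhi, Vilnius, Riga, Lagos, Tokyo, Dakar, Cairo]
Visit Delhi; enqueue Quito, Manila → queue [Vilnius, Riga, Lagos, Tokyo, Dakar, Cairo, Quito, Manila]
Visit Vilnius; enqueue Oslo, Milan → queue [Riga, Lagos, Tokyo, Dakar, Cairo, Quito, Manila, Oslo, Milan]
Visit Riga → queue [Lagos, Tokyo, Dakar, Cairo, Quito, Manila, Oslo, Milan]
Visit Lagos → queue [Tokyo, Dakar, Cairo, Quito, Manila, Oslo, Milan]
Visit Tokyo; enqueue Tunis → queue [Dakar, Cairo, Quito, Manila, Oslo, Milan, Tunis]
Visit Dakar → queue [Cairo, Quito, Manila, Oslo, Milan, Tunis]
Visit Cairo → queue [Quito, Manila, Oslo, Milan, Tunis]
Visit Quito → queue [Manila, Oslo, Milan, Tunis]
Visit Manila → queue [Oslo, Milan, Tunis]
Visit Oslo → queue [Milan, Tunis]
Visit Milan → queue [Tunis]
Visit Tunis → queue []

Visit order: Bogota, Minsk, Hanoi, Delhi, Vilnius, Riga, Lagos, Tokyo, Dakar, Cairo, Quito, Manila, Oslo, Milan, Tunis

Dakar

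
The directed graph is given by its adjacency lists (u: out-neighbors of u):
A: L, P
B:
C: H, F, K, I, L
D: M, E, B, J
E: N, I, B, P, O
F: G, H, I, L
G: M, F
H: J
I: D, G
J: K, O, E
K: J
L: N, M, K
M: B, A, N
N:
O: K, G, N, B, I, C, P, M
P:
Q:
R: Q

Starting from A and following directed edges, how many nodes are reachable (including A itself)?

16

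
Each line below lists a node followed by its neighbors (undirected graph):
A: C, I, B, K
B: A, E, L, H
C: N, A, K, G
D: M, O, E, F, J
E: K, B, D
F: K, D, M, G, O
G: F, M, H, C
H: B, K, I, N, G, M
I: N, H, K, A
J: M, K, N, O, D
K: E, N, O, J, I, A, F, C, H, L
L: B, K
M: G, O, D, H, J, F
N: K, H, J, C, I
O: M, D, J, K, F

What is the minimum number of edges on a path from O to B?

3

Level 0: O
Level 1: D, F, J, K, M
Level 2: A, C, E, G, H, I, L, N
Level 3: B
B first appears at level 3.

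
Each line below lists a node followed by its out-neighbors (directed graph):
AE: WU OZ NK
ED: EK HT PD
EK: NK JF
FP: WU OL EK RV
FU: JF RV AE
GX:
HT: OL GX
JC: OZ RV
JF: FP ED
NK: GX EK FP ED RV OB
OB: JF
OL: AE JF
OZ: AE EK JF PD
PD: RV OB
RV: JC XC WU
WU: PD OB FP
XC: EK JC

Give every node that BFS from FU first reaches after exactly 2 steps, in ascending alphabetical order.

ED, FP, JC, NK, OZ, WU, XC

Level 0: FU
Level 1: AE, JF, RV
Level 2: ED, FP, JC, NK, OZ, WU, XC
Level 3: EK, GX, HT, OB, OL, PD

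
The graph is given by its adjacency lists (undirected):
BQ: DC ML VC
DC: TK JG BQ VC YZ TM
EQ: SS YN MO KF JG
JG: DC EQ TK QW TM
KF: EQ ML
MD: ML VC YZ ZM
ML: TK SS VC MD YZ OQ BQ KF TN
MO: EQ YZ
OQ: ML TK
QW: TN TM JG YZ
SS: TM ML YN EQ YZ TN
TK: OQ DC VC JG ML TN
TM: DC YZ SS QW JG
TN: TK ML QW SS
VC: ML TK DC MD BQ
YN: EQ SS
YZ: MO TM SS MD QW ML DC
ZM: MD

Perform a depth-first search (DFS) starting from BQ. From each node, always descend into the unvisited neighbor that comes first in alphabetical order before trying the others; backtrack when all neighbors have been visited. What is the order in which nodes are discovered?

Visit BQ
BQ → DC
DC → JG
JG → EQ
EQ → KF
KF → ML
ML → MD
MD → VC
VC → TK
TK → OQ
TK → TN
TN → QW
QW → TM
TM → SS
SS → YN
SS → YZ
YZ → MO
MD → ZM

BQ -> DC -> JG -> EQ -> KF -> ML -> MD -> VC -> TK -> OQ -> TN -> QW -> TM -> SS -> YN -> YZ -> MO -> ZM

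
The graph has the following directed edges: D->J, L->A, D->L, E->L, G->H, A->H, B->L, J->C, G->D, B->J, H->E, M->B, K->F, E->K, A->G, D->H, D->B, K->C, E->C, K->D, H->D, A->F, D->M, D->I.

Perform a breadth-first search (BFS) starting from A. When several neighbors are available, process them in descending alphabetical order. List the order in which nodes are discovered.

Visit A; enqueue H, G, F → queue [H, G, F]
Visit H; enqueue E, D → queue [G, F, E, D]
Visit G → queue [F, E, D]
Visit F → queue [E, D]
Visit E; enqueue L, K, C → queue [D, L, K, C]
Visit D; enqueue M, J, I, B → queue [L, K, C, M, J, I, B]
Visit L → queue [K, C, M, J, I, B]
Visit K → queue [C, M, J, I, B]
Visit C → queue [M, J, I, B]
Visit M → queue [J, I, B]
Visit J → queue [I, B]
Visit I → queue [B]
Visit B → queue []

A, H, G, F, E, D, L, K, C, M, J, I, B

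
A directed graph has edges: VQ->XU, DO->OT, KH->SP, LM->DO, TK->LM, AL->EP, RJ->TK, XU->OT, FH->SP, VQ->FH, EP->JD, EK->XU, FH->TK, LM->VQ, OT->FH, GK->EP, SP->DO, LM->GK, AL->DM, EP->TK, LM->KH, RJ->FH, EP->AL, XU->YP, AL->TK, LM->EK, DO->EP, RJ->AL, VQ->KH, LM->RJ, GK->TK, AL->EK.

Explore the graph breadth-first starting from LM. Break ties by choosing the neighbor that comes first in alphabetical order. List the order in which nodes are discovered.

Visit LM; enqueue DO, EK, GK, KH, RJ, VQ → queue [DO, EK, GK, KH, RJ, VQ]
Visit DO; enqueue EP, OT → queue [EK, GK, KH, RJ, VQ, EP, OT]
Visit EK; enqueue XU → queue [GK, KH, RJ, VQ, EP, OT, XU]
Visit GK; enqueue TK → queue [KH, RJ, VQ, EP, OT, XU, TK]
Visit KH; enqueue SP → queue [RJ, VQ, EP, OT, XU, TK, SP]
Visit RJ; enqueue AL, FH → queue [VQ, EP, OT, XU, TK, SP, AL, FH]
Visit VQ → queue [EP, OT, XU, TK, SP, AL, FH]
Visit EP; enqueue JD → queue [OT, XU, TK, SP, AL, FH, JD]
Visit OT → queue [XU, TK, SP, AL, FH, JD]
Visit XU; enqueue YP → queue [TK, SP, AL, FH, JD, YP]
Visit TK → queue [SP, AL, FH, JD, YP]
Visit SP → queue [AL, FH, JD, YP]
Visit AL; enqueue DM → queue [FH, JD, YP, DM]
Visit FH → queue [JD, YP, DM]
Visit JD → queue [YP, DM]
Visit YP → queue [DM]
Visit DM → queue []

LM -> DO -> EK -> GK -> KH -> RJ -> VQ -> EP -> OT -> XU -> TK -> SP -> AL -> FH -> JD -> YP -> DM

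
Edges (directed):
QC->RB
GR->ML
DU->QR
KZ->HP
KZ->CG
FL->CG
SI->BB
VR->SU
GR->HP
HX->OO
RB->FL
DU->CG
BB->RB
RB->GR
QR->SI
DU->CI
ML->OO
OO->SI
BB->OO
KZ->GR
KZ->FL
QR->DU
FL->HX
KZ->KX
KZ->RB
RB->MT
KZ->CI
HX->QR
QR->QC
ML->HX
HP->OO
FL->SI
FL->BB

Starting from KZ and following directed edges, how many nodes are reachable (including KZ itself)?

17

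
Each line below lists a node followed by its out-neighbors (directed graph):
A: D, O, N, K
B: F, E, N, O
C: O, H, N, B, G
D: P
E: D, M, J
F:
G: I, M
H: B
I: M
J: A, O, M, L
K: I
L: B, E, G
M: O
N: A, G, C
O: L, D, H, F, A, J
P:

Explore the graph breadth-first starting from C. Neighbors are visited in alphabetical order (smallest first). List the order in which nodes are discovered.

Visit C; enqueue B, G, H, N, O → queue [B, G, H, N, O]
Visit B; enqueue E, F → queue [G, H, N, O, E, F]
Visit G; enqueue I, M → queue [H, N, O, E, F, I, M]
Visit H → queue [N, O, E, F, I, M]
Visit N; enqueue A → queue [O, E, F, I, M, A]
Visit O; enqueue D, J, L → queue [E, F, I, M, A, D, J, L]
Visit E → queue [F, I, M, A, D, J, L]
Visit F → queue [I, M, A, D, J, L]
Visit I → queue [M, A, D, J, L]
Visit M → queue [A, D, J, L]
Visit A; enqueue K → queue [D, J, L, K]
Visit D; enqueue P → queue [J, L, K, P]
Visit J → queue [L, K, P]
Visit L → queue [K, P]
Visit K → queue [P]
Visit P → queue []

C -> B -> G -> H -> N -> O -> E -> F -> I -> M -> A -> D -> J -> L -> K -> P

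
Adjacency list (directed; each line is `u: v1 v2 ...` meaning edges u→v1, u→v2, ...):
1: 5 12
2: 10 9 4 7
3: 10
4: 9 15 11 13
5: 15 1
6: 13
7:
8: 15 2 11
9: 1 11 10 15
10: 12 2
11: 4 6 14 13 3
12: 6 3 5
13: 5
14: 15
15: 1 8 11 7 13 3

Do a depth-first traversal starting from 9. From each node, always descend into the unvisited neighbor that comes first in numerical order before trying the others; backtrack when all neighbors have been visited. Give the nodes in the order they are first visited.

9 → 1 → 5 → 15 → 3 → 10 → 2 → 4 → 11 → 6 → 13 → 14 → 7 → 12 → 8

Visit 9
9 → 1
1 → 5
5 → 15
15 → 3
3 → 10
10 → 2
2 → 4
4 → 11
11 → 6
6 → 13
11 → 14
2 → 7
10 → 12
15 → 8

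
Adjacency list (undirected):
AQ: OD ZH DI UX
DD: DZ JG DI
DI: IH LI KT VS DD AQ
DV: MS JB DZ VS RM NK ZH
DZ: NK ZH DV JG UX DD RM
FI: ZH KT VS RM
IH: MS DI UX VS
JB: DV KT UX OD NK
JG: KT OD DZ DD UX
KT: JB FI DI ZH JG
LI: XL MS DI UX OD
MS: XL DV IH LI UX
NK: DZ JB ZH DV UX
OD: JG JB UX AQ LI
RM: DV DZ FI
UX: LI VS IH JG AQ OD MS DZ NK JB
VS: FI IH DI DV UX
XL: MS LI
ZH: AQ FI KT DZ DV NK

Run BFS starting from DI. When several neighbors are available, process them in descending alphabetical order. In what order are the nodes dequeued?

Visit DI; enqueue VS, LI, KT, IH, DD, AQ → queue [VS, LI, KT, IH, DD, AQ]
Visit VS; enqueue UX, FI, DV → queue [LI, KT, IH, DD, AQ, UX, FI, DV]
Visit LI; enqueue XL, OD, MS → queue [KT, IH, DD, AQ, UX, FI, DV, XL, OD, MS]
Visit KT; enqueue ZH, JG, JB → queue [IH, DD, AQ, UX, FI, DV, XL, OD, MS, ZH, JG, JB]
Visit IH → queue [DD, AQ, UX, FI, DV, XL, OD, MS, ZH, JG, JB]
Visit DD; enqueue DZ → queue [AQ, UX, FI, DV, XL, OD, MS, ZH, JG, JB, DZ]
Visit AQ → queue [UX, FI, DV, XL, OD, MS, ZH, JG, JB, DZ]
Visit UX; enqueue NK → queue [FI, DV, XL, OD, MS, ZH, JG, JB, DZ, NK]
Visit FI; enqueue RM → queue [DV, XL, OD, MS, ZH, JG, JB, DZ, NK, RM]
Visit DV → queue [XL, OD, MS, ZH, JG, JB, DZ, NK, RM]
Visit XL → queue [OD, MS, ZH, JG, JB, DZ, NK, RM]
Visit OD → queue [MS, ZH, JG, JB, DZ, NK, RM]
Visit MS → queue [ZH, JG, JB, DZ, NK, RM]
Visit ZH → queue [JG, JB, DZ, NK, RM]
Visit JG → queue [JB, DZ, NK, RM]
Visit JB → queue [DZ, NK, RM]
Visit DZ → queue [NK, RM]
Visit NK → queue [RM]
Visit RM → queue []

DI → VS → LI → KT → IH → DD → AQ → UX → FI → DV → XL → OD → MS → ZH → JG → JB → DZ → NK → RM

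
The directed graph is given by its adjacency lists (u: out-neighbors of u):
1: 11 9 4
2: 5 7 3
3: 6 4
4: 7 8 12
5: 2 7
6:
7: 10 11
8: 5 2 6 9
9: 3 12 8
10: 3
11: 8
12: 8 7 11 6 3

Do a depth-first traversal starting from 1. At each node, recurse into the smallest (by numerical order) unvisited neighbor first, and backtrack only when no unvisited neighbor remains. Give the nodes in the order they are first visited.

Visit 1
1 → 4
4 → 7
7 → 10
10 → 3
3 → 6
7 → 11
11 → 8
8 → 2
2 → 5
8 → 9
9 → 12

1 -> 4 -> 7 -> 10 -> 3 -> 6 -> 11 -> 8 -> 2 -> 5 -> 9 -> 12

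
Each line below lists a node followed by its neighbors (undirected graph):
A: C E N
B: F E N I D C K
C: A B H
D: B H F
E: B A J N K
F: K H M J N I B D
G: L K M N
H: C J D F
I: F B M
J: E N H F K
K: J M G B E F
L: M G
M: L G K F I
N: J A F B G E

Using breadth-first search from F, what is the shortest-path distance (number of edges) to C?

Level 0: F
Level 1: B, D, H, I, J, K, M, N
Level 2: A, C, E, G, L
C first appears at level 2.

2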